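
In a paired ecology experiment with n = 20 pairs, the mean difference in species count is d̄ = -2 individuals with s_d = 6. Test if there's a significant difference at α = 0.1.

t = d̄/(s_d/√n) = -2/(6/√20) = -1.491. df = 19, critical t = ±1.729. Fail to reject H₀.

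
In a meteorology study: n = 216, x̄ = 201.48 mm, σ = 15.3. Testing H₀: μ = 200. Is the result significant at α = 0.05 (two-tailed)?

z = (201.48 - 200)/(15.3/√216) = 1.422. Since |z| ≤ 1.96, not significant at α = 0.05.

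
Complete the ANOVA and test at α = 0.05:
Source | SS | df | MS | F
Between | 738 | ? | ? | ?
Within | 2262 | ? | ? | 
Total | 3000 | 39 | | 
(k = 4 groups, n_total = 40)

df_between = 3, df_within = 36. MS_between = 246.0, MS_within = 62.83. F = 3.915, F_crit ≈ 2.866. Reject H₀.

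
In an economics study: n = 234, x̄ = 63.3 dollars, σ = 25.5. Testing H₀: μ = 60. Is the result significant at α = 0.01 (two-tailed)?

z = (63.3 - 60)/(25.5/√234) = 1.98. Since |z| ≤ 2.576, not significant at α = 0.01.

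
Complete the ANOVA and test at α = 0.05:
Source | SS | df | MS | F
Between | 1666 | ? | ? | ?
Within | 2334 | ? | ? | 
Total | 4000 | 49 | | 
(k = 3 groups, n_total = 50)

df_between = 2, df_within = 47. MS_between = 833.0, MS_within = 49.66. F = 16.774, F_crit ≈ 3.195. Reject H₀.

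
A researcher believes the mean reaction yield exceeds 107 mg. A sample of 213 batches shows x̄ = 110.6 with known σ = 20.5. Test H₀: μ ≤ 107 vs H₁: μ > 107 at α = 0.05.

z = 2.563. Critical value: 1.645. Reject H₀.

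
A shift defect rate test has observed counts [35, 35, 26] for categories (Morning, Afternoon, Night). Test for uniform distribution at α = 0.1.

Expected = 32 each. χ² = Σ(O-E)²/E = 1.688. df = 2, critical value = 4.605. Fail to reject H₀.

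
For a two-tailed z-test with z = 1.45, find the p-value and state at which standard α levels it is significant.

p = 2·P(Z > |1.45|) = 2·(1 - Φ(1.45)) ≈ 0.1471. Not significant at any standard level.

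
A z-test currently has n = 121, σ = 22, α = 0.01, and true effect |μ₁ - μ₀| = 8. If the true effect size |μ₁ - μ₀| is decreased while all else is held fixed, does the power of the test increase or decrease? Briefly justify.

Power decreases: a smaller true effect decreases the non-centrality λ = |μ₁ - μ₀|/(σ/√n).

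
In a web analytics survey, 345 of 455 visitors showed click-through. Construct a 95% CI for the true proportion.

p̂ = 0.758. CI = p̂ ± z*√(p̂(1-p̂)/n) = (0.719, 0.798)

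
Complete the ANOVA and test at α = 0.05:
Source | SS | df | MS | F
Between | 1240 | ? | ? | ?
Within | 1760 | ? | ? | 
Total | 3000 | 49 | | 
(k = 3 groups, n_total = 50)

df_between = 2, df_within = 47. MS_between = 620.0, MS_within = 37.45. F = 16.557, F_crit ≈ 3.195. Reject H₀.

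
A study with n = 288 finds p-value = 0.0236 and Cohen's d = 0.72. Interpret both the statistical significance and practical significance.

Statistically significant (p = 0.0236 < 0.05). Cohen's d = 0.72 indicates a medium effect size. Both statistical and practical significance should be considered.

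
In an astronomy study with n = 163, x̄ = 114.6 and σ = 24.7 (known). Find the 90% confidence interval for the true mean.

CI = x̄ ± z*(σ/√n) = 114.6 ± 1.645(24.7/√163) = 114.6 ± 3.18 = (111.42, 117.78)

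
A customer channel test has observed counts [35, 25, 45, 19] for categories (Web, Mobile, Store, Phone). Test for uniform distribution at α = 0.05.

Expected = 31 each. χ² = Σ(O-E)²/E = 12.645. df = 3, critical value = 7.815. Reject H₀.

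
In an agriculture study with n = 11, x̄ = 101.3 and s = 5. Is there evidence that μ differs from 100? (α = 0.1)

t = (x̄ - μ₀)/(s/√n) = (101.3 - 100)/(5/√11) = 0.862. df = 10, critical t = ±1.812. Fail to reject H₀.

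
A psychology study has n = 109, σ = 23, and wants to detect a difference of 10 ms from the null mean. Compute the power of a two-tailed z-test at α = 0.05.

SE = σ/√n = 23/√109 = 2.203. Non-centrality λ = d/SE = 10/2.203 = 4.539. Power ≈ Φ(λ - z_{α/2}) = Φ(4.539 - 1.96) = Φ(2.579) = 0.995.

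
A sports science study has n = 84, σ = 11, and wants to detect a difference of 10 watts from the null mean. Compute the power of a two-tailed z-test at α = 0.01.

SE = σ/√n = 11/√84 = 1.2. Non-centrality λ = d/SE = 10/1.2 = 8.332. Power ≈ Φ(λ - z_{α/2}) = Φ(8.332 - 2.576) = Φ(5.756) = 1.0.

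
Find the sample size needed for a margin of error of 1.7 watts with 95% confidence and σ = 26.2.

n = (z*σ/E)² = (1.96×26.2/1.7)² = 912.5 → n = 913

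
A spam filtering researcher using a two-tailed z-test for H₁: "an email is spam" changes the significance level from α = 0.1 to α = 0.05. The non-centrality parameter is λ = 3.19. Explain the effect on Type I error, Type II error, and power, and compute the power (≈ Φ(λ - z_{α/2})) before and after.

Decreasing α from 0.1 to 0.05:
• Type I error rate decreases (α is the Type I rate by definition).
• Critical value moves from z_{α/2} = 1.645 to 1.96, so power = Φ(λ - z_{α/2}) goes from Φ(3.19 - 1.645) = 0.939 to Φ(3.19 - 1.96) = 0.891.
• Type II error rate β = 1 - power therefore increases (0.061 → 0.109).
Appropriate when false positives are costly — here, a legitimate email is sent to the spam folder and the user misses it.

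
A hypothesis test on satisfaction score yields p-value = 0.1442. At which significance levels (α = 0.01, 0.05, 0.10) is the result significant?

p = 0.1442. Not significant at any of the given levels.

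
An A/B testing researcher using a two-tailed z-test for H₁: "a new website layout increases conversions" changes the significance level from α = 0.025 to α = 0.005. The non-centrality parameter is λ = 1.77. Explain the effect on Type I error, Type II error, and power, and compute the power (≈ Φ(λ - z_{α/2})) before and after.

Decreasing α from 0.025 to 0.005:
• Type I error rate decreases (α is the Type I rate by definition).
• Critical value moves from z_{α/2} = 2.241 to 2.807, so power = Φ(λ - z_{α/2}) goes from Φ(1.77 - 2.241) = 0.319 to Φ(1.77 - 2.807) = 0.15.
• Type II error rate β = 1 - power therefore increases (0.681 → 0.85).
Appropriate when false positives are costly — here, rolling out a layout that doesn't actually help — wasted engineering effort.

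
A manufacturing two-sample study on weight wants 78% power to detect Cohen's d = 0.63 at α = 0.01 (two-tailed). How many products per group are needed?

z_{α/2} = 2.576, z_β = Φ⁻¹(0.78) = 0.772. For medium effect (d = 0.63): n per group = 2(z_{α/2} + z_β)²/d² = 2(2.576 + 0.772)²/0.63² = 56.5 → 57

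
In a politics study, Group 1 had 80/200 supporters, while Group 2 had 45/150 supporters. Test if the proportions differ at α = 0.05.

p̂₁ = 0.4, p̂₂ = 0.3, pooled p̂ = 0.357. z = 1.932. Critical: ±1.96. Fail to reject H₀.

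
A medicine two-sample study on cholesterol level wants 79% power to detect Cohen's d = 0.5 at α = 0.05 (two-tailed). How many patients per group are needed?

z_{α/2} = 1.96, z_β = Φ⁻¹(0.79) = 0.806. For medium effect (d = 0.5): n per group = 2(z_{α/2} + z_β)²/d² = 2(1.96 + 0.806)²/0.5² = 61.2 → 62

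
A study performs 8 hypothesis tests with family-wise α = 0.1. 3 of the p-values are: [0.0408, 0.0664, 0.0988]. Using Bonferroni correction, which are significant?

Bonferroni α = 0.1/8 = 0.0125. None of the given p-values are significant.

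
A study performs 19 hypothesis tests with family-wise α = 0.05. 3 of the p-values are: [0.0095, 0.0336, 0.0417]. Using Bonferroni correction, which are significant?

Bonferroni α = 0.05/19 = 0.00263. None of the given p-values are significant.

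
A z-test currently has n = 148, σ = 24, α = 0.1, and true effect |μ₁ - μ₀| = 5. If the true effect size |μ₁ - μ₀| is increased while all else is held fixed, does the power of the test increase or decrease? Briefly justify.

Power increases: a larger true effect increases the non-centrality λ = |μ₁ - μ₀|/(σ/√n).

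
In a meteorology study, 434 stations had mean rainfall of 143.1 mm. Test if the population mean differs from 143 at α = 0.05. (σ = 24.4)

z = (x̄ - μ₀)/(σ/√n) = (143.1 - 143)/(24.4/√434) = 0.085. Critical value: ±1.96. Since |0.085| ≤ 1.96, Fail to reject H₀.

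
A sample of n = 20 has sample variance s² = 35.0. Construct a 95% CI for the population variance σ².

df = 19. χ²_{0.025} = 32.852, χ²_{0.975} = 8.907. CI for σ² = ((n-1)s²/χ²_{α/2}, (n-1)s²/χ²_{1-α/2}) = (19·35.0/32.852, 19·35.0/8.907) = (20.24, 74.66)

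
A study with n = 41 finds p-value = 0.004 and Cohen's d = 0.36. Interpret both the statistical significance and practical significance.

Statistically significant (p = 0.004 < 0.05). Cohen's d = 0.36 indicates a small effect size. Both statistical and practical significance should be considered.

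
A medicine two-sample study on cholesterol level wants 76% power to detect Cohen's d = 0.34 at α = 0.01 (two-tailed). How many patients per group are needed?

z_{α/2} = 2.576, z_β = Φ⁻¹(0.76) = 0.706. For small effect (d = 0.34): n per group = 2(z_{α/2} + z_β)²/d² = 2(2.576 + 0.706)²/0.34² = 186.4 → 187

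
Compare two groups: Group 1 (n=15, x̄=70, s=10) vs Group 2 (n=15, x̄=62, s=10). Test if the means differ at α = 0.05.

Pooled sp = 10.0. t = 2.191, df = 28. Critical t = ±2.048. Reject H₀.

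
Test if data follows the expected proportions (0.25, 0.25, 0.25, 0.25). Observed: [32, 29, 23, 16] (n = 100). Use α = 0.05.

Expected: [25.0, 25.0, 25.0, 25.0]. χ² = 6.0. df = 3, critical = 7.815. Fail to reject H₀.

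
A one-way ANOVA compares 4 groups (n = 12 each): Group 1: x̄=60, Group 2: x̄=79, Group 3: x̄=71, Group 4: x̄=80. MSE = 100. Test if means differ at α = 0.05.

Grand mean = 72.5. SS_between = 3084.0, MS_between = 1028.0. F = 10.28, F_crit ≈ 2.816. Reject H₀.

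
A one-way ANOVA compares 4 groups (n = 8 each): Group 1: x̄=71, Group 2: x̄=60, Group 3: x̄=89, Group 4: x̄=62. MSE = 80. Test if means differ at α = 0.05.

Grand mean = 70.5. SS_between = 4200.0, MS_between = 1400.0. F = 17.5, F_crit ≈ 2.947. Reject H₀.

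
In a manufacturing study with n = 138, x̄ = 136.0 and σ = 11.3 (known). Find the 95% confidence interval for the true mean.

CI = x̄ ± z*(σ/√n) = 136.0 ± 1.96(11.3/√138) = 136.0 ± 1.89 = (134.11, 137.89)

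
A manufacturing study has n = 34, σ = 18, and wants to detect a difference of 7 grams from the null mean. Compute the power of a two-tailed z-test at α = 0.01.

SE = σ/√n = 18/√34 = 3.087. Non-centrality λ = d/SE = 7/3.087 = 2.268. Power ≈ Φ(λ - z_{α/2}) = Φ(2.268 - 2.576) = Φ(-0.308) = 0.379.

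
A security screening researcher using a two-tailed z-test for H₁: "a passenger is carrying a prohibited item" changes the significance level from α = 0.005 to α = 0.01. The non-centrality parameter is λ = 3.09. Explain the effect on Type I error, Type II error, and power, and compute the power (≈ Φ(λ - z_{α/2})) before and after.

Increasing α from 0.005 to 0.01:
• Type I error rate increases (α is the Type I rate by definition).
• Critical value moves from z_{α/2} = 2.807 to 2.576, so power = Φ(λ - z_{α/2}) goes from Φ(3.09 - 2.807) = 0.611 to Φ(3.09 - 2.576) = 0.696.
• Type II error rate β = 1 - power therefore decreases (0.389 → 0.304).
Appropriate when false negatives are costly — here, letting a prohibited item through — security breach.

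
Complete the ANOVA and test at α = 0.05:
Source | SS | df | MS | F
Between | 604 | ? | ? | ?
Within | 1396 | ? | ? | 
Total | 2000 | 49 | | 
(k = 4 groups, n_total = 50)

df_between = 3, df_within = 46. MS_between = 201.33, MS_within = 30.35. F = 6.634, F_crit ≈ 2.807. Reject H₀.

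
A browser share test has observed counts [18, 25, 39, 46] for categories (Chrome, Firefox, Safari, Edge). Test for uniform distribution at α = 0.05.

Expected = 32 each. χ² = Σ(O-E)²/E = 15.312. df = 3, critical value = 7.815. Reject H₀.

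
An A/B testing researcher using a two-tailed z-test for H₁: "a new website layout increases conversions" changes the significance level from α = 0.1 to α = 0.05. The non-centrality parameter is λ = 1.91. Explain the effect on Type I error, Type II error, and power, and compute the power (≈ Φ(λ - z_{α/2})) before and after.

Decreasing α from 0.1 to 0.05:
• Type I error rate decreases (α is the Type I rate by definition).
• Critical value moves from z_{α/2} = 1.645 to 1.96, so power = Φ(λ - z_{α/2}) goes from Φ(1.91 - 1.645) = 0.604 to Φ(1.91 - 1.96) = 0.48.
• Type II error rate β = 1 - power therefore increases (0.396 → 0.52).
Appropriate when false positives are costly — here, rolling out a layout that doesn't actually help — wasted engineering effort.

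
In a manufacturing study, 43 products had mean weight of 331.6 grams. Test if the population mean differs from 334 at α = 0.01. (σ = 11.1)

z = (x̄ - μ₀)/(σ/√n) = (331.6 - 334)/(11.1/√43) = -1.418. Critical value: ±2.576. Since |-1.418| ≤ 2.576, Fail to reject H₀.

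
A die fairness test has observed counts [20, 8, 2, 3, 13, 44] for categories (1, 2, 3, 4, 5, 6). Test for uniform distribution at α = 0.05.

Expected = 15 each. χ² = Σ(O-E)²/E = 82.133. df = 5, critical value = 11.07. Reject H₀.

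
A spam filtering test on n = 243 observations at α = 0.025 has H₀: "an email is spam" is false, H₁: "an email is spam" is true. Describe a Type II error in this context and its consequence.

Type II error: failing to reject H₀ when it is false — concluding that an email is spam is not supported when in fact it is. Consequence: a spam email lands in the inbox.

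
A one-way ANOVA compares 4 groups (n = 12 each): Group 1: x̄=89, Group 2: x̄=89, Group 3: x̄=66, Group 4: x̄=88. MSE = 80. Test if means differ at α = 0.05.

Grand mean = 83.0. SS_between = 4632.0, MS_between = 1544.0. F = 19.3, F_crit ≈ 2.816. Reject H₀.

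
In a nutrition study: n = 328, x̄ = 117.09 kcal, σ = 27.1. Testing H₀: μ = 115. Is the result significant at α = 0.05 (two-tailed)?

z = (117.09 - 115)/(27.1/√328) = 1.397. Since |z| ≤ 1.96, not significant at α = 0.05.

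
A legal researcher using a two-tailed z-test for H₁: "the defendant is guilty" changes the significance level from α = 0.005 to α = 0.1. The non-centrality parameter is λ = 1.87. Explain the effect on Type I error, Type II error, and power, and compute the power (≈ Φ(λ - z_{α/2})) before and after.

Increasing α from 0.005 to 0.1:
• Type I error rate increases (α is the Type I rate by definition).
• Critical value moves from z_{α/2} = 2.807 to 1.645, so power = Φ(λ - z_{α/2}) goes from Φ(1.87 - 2.807) = 0.174 to Φ(1.87 - 1.645) = 0.589.
• Type II error rate β = 1 - power therefore decreases (0.826 → 0.411).
Appropriate when false negatives are costly — here, acquitting a guilty person.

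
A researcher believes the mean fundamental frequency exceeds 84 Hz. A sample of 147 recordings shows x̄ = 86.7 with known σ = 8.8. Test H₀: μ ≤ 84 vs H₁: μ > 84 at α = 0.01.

z = 3.72. Critical value: 2.33. Reject H₀.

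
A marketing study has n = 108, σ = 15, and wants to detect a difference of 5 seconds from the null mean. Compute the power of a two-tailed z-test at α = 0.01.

SE = σ/√n = 15/√108 = 1.443. Non-centrality λ = d/SE = 5/1.443 = 3.464. Power ≈ Φ(λ - z_{α/2}) = Φ(3.464 - 2.576) = Φ(0.888) = 0.813.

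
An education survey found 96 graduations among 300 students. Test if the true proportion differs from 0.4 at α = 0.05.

p̂ = 0.32, p₀ = 0.4. z = (p̂ - p₀)/√(p₀(1-p₀)/n) = -2.828. Critical: ±1.96. Reject H₀.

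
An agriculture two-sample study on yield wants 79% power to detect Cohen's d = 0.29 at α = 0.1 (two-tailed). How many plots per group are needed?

z_{α/2} = 1.645, z_β = Φ⁻¹(0.79) = 0.806. For small effect (d = 0.29): n per group = 2(z_{α/2} + z_β)²/d² = 2(1.645 + 0.806)²/0.29² = 142.9 → 143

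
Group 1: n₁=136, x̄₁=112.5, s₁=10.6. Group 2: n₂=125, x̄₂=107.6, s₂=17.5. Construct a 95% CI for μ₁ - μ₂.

Difference = 4.9. SE = √(10.6²/136 + 17.5²/125) = 1.81. CI = (1.35, 8.45)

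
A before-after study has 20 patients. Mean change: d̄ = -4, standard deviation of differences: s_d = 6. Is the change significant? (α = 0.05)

t = d̄/(s_d/√n) = -4/(6/√20) = -2.981. df = 19, critical t = ±2.093. Reject H₀.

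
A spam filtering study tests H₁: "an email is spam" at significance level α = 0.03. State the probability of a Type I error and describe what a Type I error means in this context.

P(Type I error) = α = 0.03. A Type I error is rejecting H₀ when H₀ is actually true (false positive) — here, concluding that an email is spam when in fact this is not the case. Consequence: a legitimate email is sent to the spam folder and the user misses it.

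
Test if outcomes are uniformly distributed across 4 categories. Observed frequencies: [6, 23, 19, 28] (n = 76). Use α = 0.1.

Expected = 19 each. χ² = Σ(O-E)²/E = 14.0. df = 3, critical value = 6.251. Reject H₀.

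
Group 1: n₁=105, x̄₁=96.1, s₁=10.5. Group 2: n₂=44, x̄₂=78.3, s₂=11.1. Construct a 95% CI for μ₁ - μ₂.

Difference = 17.8. SE = √(10.5²/105 + 11.1²/44) = 1.962. CI = (13.95, 21.65)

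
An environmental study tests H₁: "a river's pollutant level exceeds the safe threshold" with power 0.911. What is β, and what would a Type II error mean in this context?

β = 1 - power = 1 - 0.911 = 0.089. A Type II error is failing to reject H₀ when H₀ is false (false negative) — here, failing to conclude that a river's pollutant level exceeds the safe threshold when in fact it is true. Consequence: allowing unsafe pollution to continue.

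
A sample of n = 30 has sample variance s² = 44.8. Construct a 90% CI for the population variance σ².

df = 29. χ²_{0.05} = 42.557, χ²_{0.95} = 17.708. CI for σ² = ((n-1)s²/χ²_{α/2}, (n-1)s²/χ²_{1-α/2}) = (29·44.8/42.557, 29·44.8/17.708) = (30.53, 73.37)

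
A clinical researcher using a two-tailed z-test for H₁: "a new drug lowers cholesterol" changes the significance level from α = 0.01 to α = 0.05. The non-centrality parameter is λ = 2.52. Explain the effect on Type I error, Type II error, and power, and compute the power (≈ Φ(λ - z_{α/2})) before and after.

Increasing α from 0.01 to 0.05:
• Type I error rate increases (α is the Type I rate by definition).
• Critical value moves from z_{α/2} = 2.576 to 1.96, so power = Φ(λ - z_{α/2}) goes from Φ(2.52 - 2.576) = 0.478 to Φ(2.52 - 1.96) = 0.712.
• Type II error rate β = 1 - power therefore decreases (0.522 → 0.288).
Appropriate when false negatives are costly — here, shelving an effective drug — patients miss out on a treatment that would have helped.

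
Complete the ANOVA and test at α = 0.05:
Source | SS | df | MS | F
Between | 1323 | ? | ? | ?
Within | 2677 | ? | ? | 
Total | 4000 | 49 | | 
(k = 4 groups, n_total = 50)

df_between = 3, df_within = 46. MS_between = 441.0, MS_within = 58.2. F = 7.578, F_crit ≈ 2.807. Reject H₀.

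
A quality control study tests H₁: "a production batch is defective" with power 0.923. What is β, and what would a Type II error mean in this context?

β = 1 - power = 1 - 0.923 = 0.077. A Type II error is failing to reject H₀ when H₀ is false (false negative) — here, failing to conclude that a production batch is defective when in fact it is true. Consequence: shipping a defective batch — faulty products reach customers.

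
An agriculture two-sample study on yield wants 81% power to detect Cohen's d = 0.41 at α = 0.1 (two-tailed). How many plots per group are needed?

z_{α/2} = 1.645, z_β = Φ⁻¹(0.81) = 0.878. For small effect (d = 0.41): n per group = 2(z_{α/2} + z_β)²/d² = 2(1.645 + 0.878)²/0.41² = 75.7 → 76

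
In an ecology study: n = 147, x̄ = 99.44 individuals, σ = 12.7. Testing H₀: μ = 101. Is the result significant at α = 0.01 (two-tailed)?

z = (99.44 - 101)/(12.7/√147) = -1.489. Since |z| ≤ 2.576, not significant at α = 0.01.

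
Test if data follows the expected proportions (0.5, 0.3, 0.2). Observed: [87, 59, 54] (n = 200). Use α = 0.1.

Expected: [100.0, 60.0, 40.0]. χ² = 6.607. df = 2, critical = 4.605. Reject H₀.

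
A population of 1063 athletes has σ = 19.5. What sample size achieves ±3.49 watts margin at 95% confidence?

Without FPC: n₀ = (1.96×19.5/3.49)² = 119.931. With FPC: n = n₀N/(n₀+N-1) = 107.9 → n = 108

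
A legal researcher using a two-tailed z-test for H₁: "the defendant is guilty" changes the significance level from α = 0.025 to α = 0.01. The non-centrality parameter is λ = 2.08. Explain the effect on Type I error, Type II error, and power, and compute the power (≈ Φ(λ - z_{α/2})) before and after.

Decreasing α from 0.025 to 0.01:
• Type I error rate decreases (α is the Type I rate by definition).
• Critical value moves from z_{α/2} = 2.241 to 2.576, so power = Φ(λ - z_{α/2}) goes from Φ(2.08 - 2.241) = 0.436 to Φ(2.08 - 2.576) = 0.31.
• Type II error rate β = 1 - power therefore increases (0.564 → 0.69).
Appropriate when false positives are costly — here, convicting an innocent person.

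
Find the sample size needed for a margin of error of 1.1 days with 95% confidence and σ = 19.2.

n = (z*σ/E)² = (1.96×19.2/1.1)² = 1170.4 → n = 1171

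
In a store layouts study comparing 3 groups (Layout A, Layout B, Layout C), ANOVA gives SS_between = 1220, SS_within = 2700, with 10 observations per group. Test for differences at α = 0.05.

df_between = 2, df_within = 27. F = MS_between/MS_within = 610.0/100.0 = 6.1. F_crit ≈ 3.354. Reject H₀. At least one mean differs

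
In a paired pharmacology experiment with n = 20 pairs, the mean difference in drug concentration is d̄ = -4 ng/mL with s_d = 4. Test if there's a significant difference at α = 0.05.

t = d̄/(s_d/√n) = -4/(4/√20) = -4.472. df = 19, critical t = ±2.093. Reject H₀.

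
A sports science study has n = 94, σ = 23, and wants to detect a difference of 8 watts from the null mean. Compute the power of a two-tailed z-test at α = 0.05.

SE = σ/√n = 23/√94 = 2.372. Non-centrality λ = d/SE = 8/2.372 = 3.372. Power ≈ Φ(λ - z_{α/2}) = Φ(3.372 - 1.96) = Φ(1.412) = 0.921.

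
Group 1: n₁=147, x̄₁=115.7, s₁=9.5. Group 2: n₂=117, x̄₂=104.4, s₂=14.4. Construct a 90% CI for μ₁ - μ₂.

Difference = 11.3. SE = √(9.5²/147 + 14.4²/117) = 1.545. CI = (8.76, 13.84)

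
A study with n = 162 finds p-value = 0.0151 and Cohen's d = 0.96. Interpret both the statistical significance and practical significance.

Statistically significant (p = 0.0151 < 0.05). Cohen's d = 0.96 indicates a large effect size. Both statistical and practical significance should be considered.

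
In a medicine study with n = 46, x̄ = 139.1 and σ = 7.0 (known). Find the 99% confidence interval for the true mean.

CI = x̄ ± z*(σ/√n) = 139.1 ± 2.576(7.0/√46) = 139.1 ± 2.66 = (136.44, 141.76)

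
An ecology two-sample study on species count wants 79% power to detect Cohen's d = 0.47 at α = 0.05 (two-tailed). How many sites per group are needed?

z_{α/2} = 1.96, z_β = Φ⁻¹(0.79) = 0.806. For small effect (d = 0.47): n per group = 2(z_{α/2} + z_β)²/d² = 2(1.96 + 0.806)²/0.47² = 69.3 → 70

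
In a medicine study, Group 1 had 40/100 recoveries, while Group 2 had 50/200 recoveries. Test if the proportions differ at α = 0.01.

p̂₁ = 0.4, p̂₂ = 0.25, pooled p̂ = 0.3. z = 2.673. Critical: ±2.576. Reject H₀.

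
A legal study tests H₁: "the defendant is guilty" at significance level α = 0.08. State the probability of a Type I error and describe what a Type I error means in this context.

P(Type I error) = α = 0.08. A Type I error is rejecting H₀ when H₀ is actually true (false positive) — here, concluding that the defendant is guilty when in fact this is not the case. Consequence: convicting an innocent person.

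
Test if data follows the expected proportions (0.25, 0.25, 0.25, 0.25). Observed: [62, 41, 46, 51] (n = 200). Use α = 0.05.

Expected: [50.0, 50.0, 50.0, 50.0]. χ² = 4.84. df = 3, critical = 7.815. Fail to reject H₀.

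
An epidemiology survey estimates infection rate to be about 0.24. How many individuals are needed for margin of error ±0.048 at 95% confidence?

n = z²p(1-p)/E² = 1.96²×0.24×0.76/0.048² = 304.1 → n = 305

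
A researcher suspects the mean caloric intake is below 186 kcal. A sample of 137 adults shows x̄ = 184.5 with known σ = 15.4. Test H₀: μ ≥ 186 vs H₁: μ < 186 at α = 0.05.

z = -1.14. Critical value: -1.645. Fail to reject H₀.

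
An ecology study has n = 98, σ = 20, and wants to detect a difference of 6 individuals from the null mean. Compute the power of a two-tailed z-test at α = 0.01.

SE = σ/√n = 20/√98 = 2.02. Non-centrality λ = d/SE = 6/2.02 = 2.97. Power ≈ Φ(λ - z_{α/2}) = Φ(2.97 - 2.576) = Φ(0.394) = 0.653.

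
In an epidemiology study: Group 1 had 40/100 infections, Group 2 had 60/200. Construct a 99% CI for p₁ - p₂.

p̂₁ = 0.4, p̂₂ = 0.3. Difference = 0.1. CI = (-0.051, 0.251)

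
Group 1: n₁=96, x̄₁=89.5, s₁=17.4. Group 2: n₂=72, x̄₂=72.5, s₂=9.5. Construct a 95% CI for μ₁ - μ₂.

Difference = 17.0. SE = √(17.4²/96 + 9.5²/72) = 2.099. CI = (12.89, 21.11)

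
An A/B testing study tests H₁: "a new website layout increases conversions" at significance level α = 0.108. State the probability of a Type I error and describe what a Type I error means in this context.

P(Type I error) = α = 0.108. A Type I error is rejecting H₀ when H₀ is actually true (false positive) — here, concluding that a new website layout increases conversions when in fact this is not the case. Consequence: rolling out a layout that doesn't actually help — wasted engineering effort.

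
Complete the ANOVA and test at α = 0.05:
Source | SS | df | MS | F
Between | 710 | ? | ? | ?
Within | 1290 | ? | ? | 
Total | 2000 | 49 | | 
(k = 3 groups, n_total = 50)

df_between = 2, df_within = 47. MS_between = 355.0, MS_within = 27.45. F = 12.934, F_crit ≈ 3.195. Reject H₀.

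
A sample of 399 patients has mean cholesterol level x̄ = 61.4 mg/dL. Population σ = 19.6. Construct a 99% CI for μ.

CI = x̄ ± z*(σ/√n) = 61.4 ± 2.576(19.6/√399) = 61.4 ± 2.53 = (58.87, 63.93)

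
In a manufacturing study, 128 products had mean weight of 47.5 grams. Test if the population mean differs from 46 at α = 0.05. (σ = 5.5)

z = (x̄ - μ₀)/(σ/√n) = (47.5 - 46)/(5.5/√128) = 3.086. Critical value: ±1.96. Since |3.086| > 1.96, Reject H₀.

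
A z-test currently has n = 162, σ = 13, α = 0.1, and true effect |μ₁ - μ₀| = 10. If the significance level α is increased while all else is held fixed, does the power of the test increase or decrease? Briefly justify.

Power increases: a larger α lowers the critical value, so more of the H₁ sampling distribution falls in the rejection region.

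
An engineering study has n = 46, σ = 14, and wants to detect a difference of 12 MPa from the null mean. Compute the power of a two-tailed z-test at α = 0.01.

SE = σ/√n = 14/√46 = 2.064. Non-centrality λ = d/SE = 12/2.064 = 5.813. Power ≈ Φ(λ - z_{α/2}) = Φ(5.813 - 2.576) = Φ(3.237) = 0.999.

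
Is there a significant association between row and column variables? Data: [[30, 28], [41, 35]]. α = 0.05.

χ² = 0.065. df = 1, critical = 3.841. Fail to reject H₀. No evidence of dependence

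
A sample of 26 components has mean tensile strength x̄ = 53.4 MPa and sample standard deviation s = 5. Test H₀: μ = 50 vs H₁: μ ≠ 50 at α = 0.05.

t = (x̄ - μ₀)/(s/√n) = (53.4 - 50)/(5/√26) = 3.467. df = 25, critical t = ±2.06. Reject H₀.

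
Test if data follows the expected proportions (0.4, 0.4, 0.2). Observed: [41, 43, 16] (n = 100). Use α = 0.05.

Expected: [40.0, 40.0, 20.0]. χ² = 1.05. df = 2, critical = 5.991. Fail to reject H₀.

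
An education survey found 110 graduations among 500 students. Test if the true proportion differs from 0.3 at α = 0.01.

p̂ = 0.22, p₀ = 0.3. z = (p̂ - p₀)/√(p₀(1-p₀)/n) = -3.904. Critical: ±2.576. Reject H₀.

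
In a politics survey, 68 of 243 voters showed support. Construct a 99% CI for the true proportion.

p̂ = 0.28. CI = p̂ ± z*√(p̂(1-p̂)/n) = (0.206, 0.354)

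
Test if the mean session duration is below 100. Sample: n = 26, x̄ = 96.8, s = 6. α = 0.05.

t = (96.8 - 100)/(6/√26) = -2.719, df = 25. Critical t = -1.708. Reject H₀.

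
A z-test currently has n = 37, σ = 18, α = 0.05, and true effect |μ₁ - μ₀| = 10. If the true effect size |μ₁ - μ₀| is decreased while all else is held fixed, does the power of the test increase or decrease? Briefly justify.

Power decreases: a smaller true effect decreases the non-centrality λ = |μ₁ - μ₀|/(σ/√n).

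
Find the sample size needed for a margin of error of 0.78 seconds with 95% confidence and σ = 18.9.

n = (z*σ/E)² = (1.96×18.9/0.78)² = 2255.5 → n = 2256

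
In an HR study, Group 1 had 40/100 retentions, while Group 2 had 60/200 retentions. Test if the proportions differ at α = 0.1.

p̂₁ = 0.4, p̂₂ = 0.3, pooled p̂ = 0.333. z = 1.732. Critical: ±1.645. Reject H₀.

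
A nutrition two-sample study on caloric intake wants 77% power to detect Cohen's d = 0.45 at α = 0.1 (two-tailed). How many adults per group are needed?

z_{α/2} = 1.645, z_β = Φ⁻¹(0.77) = 0.739. For small effect (d = 0.45): n per group = 2(z_{α/2} + z_β)²/d² = 2(1.645 + 0.739)²/0.45² = 56.1 → 57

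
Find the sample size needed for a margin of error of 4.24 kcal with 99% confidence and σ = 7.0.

n = (z*σ/E)² = (2.576×7.0/4.24)² = 18.1 → n = 19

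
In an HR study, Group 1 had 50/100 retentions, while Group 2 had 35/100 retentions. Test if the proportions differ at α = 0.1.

p̂₁ = 0.5, p̂₂ = 0.35, pooled p̂ = 0.425. z = 2.146. Critical: ±1.645. Reject H₀.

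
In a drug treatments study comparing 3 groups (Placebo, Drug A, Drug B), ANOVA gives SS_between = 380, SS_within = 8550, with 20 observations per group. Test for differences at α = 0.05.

df_between = 2, df_within = 57. F = MS_between/MS_within = 190.0/150.0 = 1.267. F_crit ≈ 3.159. Fail to reject H₀.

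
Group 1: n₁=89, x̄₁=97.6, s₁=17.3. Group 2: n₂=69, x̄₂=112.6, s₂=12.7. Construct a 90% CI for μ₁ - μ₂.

Difference = -15.0. SE = √(17.3²/89 + 12.7²/69) = 2.388. CI = (-18.93, -11.07)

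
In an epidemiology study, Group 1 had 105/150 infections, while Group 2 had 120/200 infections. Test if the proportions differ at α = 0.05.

p̂₁ = 0.7, p̂₂ = 0.6, pooled p̂ = 0.643. z = 1.932. Critical: ±1.96. Fail to reject H₀.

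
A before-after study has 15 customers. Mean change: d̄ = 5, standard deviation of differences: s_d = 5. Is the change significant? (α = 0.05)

t = d̄/(s_d/√n) = 5/(5/√15) = 3.873. df = 14, critical t = ±2.145. Reject H₀.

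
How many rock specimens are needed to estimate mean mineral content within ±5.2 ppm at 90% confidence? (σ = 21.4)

n = (z*σ/E)² = (1.645×21.4/5.2)² = 45.8 → n = 46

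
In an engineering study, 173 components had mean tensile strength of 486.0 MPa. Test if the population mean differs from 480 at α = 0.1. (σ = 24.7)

z = (x̄ - μ₀)/(σ/√n) = (486.0 - 480)/(24.7/√173) = 3.195. Critical value: ±1.645. Since |3.195| > 1.645, Reject H₀.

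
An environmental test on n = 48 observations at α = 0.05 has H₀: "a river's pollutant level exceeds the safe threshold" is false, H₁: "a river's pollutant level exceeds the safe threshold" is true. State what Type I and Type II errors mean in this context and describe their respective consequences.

Type I (false positive): concluding that a river's pollutant level exceeds the safe threshold when it is not — shutting down a compliant factory unnecessarily. Type II (false negative): failing to conclude that a river's pollutant level exceeds the safe threshold when it is — allowing unsafe pollution to continue. Which is costlier depends on domain priorities and is a judgement call rather than a statistical fact.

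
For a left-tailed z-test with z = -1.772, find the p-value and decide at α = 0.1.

p = P(Z < -1.772) = Φ(-1.772) ≈ 0.0382. Since p < 0.1, reject H₀ (significant) at α = 0.1.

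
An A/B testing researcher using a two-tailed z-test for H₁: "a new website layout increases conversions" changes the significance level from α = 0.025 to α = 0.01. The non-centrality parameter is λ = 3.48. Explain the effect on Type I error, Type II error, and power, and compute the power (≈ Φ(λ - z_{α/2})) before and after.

Decreasing α from 0.025 to 0.01:
• Type I error rate decreases (α is the Type I rate by definition).
• Critical value moves from z_{α/2} = 2.241 to 2.576, so power = Φ(λ - z_{α/2}) goes from Φ(3.48 - 2.241) = 0.892 to Φ(3.48 - 2.576) = 0.817.
• Type II error rate β = 1 - power therefore increases (0.108 → 0.183).
Appropriate when false positives are costly — here, rolling out a layout that doesn't actually help — wasted engineering effort.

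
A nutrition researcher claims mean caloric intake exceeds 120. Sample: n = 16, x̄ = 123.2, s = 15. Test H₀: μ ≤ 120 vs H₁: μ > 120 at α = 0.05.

t = (123.2 - 120)/(15/√16) = 0.853, df = 15. Critical t = 1.753. Fail to reject H₀.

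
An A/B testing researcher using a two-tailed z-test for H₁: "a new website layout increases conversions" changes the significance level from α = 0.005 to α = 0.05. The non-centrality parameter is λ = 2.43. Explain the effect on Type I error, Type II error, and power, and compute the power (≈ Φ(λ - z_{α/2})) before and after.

Increasing α from 0.005 to 0.05:
• Type I error rate increases (α is the Type I rate by definition).
• Critical value moves from z_{α/2} = 2.807 to 1.96, so power = Φ(λ - z_{α/2}) goes from Φ(2.43 - 2.807) = 0.353 to Φ(2.43 - 1.96) = 0.681.
• Type II error rate β = 1 - power therefore decreases (0.647 → 0.319).
Appropriate when false negatives are costly — here, discarding a layout that would have improved conversions — lost revenue.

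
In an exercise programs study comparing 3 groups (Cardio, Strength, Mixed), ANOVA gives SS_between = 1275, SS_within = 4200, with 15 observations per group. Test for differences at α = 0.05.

df_between = 2, df_within = 42. F = MS_between/MS_within = 637.5/100.0 = 6.375. F_crit ≈ 3.22. Reject H₀. At least one mean differs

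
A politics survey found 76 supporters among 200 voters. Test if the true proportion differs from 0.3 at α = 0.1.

p̂ = 0.38, p₀ = 0.3. z = (p̂ - p₀)/√(p₀(1-p₀)/n) = 2.469. Critical: ±1.645. Reject H₀.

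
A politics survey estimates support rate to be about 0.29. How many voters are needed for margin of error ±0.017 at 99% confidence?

n = z²p(1-p)/E² = 2.576²×0.29×0.71/0.017² = 4727.7 → n = 4728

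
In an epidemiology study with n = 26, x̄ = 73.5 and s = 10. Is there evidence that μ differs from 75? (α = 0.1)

t = (x̄ - μ₀)/(s/√n) = (73.5 - 75)/(10/√26) = -0.765. df = 25, critical t = ±1.708. Fail to reject H₀.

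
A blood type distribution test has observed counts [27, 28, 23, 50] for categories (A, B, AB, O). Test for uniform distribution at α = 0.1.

Expected = 32 each. χ² = Σ(O-E)²/E = 13.938. df = 3, critical value = 6.251. Reject H₀.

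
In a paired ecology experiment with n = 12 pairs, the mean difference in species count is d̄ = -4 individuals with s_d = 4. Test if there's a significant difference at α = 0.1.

t = d̄/(s_d/√n) = -4/(4/√12) = -3.464. df = 11, critical t = ±1.796. Reject H₀.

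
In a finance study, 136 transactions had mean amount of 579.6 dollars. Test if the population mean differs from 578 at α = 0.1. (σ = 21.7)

z = (x̄ - μ₀)/(σ/√n) = (579.6 - 578)/(21.7/√136) = 0.86. Critical value: ±1.645. Since |0.86| ≤ 1.645, Fail to reject H₀.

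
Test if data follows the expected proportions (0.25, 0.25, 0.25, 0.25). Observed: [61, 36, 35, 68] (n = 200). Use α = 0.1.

Expected: [50.0, 50.0, 50.0, 50.0]. χ² = 17.32. df = 3, critical = 6.251. Reject H₀.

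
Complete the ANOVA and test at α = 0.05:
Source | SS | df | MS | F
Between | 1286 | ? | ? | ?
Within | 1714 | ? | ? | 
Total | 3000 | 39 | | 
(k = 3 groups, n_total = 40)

df_between = 2, df_within = 37. MS_between = 643.0, MS_within = 46.32. F = 13.88, F_crit ≈ 3.252. Reject H₀.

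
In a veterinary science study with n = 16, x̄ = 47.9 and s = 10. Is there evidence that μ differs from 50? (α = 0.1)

t = (x̄ - μ₀)/(s/√n) = (47.9 - 50)/(10/√16) = -0.84. df = 15, critical t = ±1.753. Fail to reject H₀.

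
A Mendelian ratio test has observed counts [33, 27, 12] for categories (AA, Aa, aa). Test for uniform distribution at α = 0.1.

Expected = 24 each. χ² = Σ(O-E)²/E = 9.75. df = 2, critical value = 4.605. Reject H₀.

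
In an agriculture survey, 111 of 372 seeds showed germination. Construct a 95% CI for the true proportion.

p̂ = 0.298. CI = p̂ ± z*√(p̂(1-p̂)/n) = (0.252, 0.345)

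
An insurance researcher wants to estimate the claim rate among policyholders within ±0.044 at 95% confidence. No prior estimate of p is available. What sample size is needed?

Conservative approach: use p = 0.5 (maximizes p(1-p) = 0.25). n = z²(0.25)/E² = 1.96²×0.25/0.044² = 496.1 → n = 497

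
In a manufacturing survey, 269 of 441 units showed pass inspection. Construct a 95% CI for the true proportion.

p̂ = 0.61. CI = p̂ ± z*√(p̂(1-p̂)/n) = (0.564, 0.656)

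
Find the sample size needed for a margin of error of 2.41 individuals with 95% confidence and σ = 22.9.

n = (z*σ/E)² = (1.96×22.9/2.41)² = 346.9 → n = 347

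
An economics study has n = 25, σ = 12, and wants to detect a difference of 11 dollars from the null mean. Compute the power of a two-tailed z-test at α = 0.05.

SE = σ/√n = 12/√25 = 2.4. Non-centrality λ = d/SE = 11/2.4 = 4.583. Power ≈ Φ(λ - z_{α/2}) = Φ(4.583 - 1.96) = Φ(2.623) = 0.996.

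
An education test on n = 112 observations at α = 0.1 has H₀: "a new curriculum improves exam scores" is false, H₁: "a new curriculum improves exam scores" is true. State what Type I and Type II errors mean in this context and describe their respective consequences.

Type I (false positive): concluding that a new curriculum improves exam scores when it is not — adopting a curriculum that gives no real benefit — disruption for nothing. Type II (false negative): failing to conclude that a new curriculum improves exam scores when it is — keeping the old curriculum when the new one would have helped students. Which is costlier depends on domain priorities and is a judgement call rather than a statistical fact.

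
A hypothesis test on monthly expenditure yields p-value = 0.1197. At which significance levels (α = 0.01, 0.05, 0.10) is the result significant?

p = 0.1197. Not significant at any of the given levels.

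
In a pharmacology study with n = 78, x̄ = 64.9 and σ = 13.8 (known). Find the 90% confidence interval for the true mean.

CI = x̄ ± z*(σ/√n) = 64.9 ± 1.645(13.8/√78) = 64.9 ± 2.57 = (62.33, 67.47)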